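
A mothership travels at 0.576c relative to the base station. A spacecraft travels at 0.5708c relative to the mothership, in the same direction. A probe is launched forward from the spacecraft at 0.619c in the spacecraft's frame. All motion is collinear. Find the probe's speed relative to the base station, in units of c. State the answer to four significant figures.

0.9660c

Apply u = (u'+v)/(1+u'v) twice. Probe in the mothership frame: (0.619+0.5708)/(1+0.619·0.5708) = 1.1898/1.3533252 = 0.87917c.
That velocity, transformed to the rest frame of the base station: (0.87917+0.576)/(1+0.87917·0.576) = 1.45517/1.50640192 = 0.96599c.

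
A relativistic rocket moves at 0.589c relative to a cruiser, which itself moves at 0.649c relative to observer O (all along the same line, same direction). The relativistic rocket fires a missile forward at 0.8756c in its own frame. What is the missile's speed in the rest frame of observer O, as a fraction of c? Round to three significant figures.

0.993c

First combine the missile and relativistic rocket (S''→S'): u₁ = (0.8756 + 0.589)/(1 + 0.8756×0.589) = 1.4646/1.5157284 = 0.96627.
Then combine with the cruiser (S'→S): u = (0.96627 + 0.649)/(1 + 0.96627×0.649) = 1.61527/1.62710923 = 0.99272.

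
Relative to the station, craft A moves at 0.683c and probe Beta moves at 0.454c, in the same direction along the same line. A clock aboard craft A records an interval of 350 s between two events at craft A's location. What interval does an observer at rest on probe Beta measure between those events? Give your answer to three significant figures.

371 s

The velocity of craft A relative to probe Beta is (0.683 − 0.454)c / (1 − 0.683×0.454) = 0.33192c; relative speed 0.33192c.
At |u| = 0.33192c, γ = (1 − 0.110171)^(−1/2) = 1.0601.
Craft A's interval is proper; time dilation gives Δt_B = γΔτ = 1.0601 × 350 s = 371 s.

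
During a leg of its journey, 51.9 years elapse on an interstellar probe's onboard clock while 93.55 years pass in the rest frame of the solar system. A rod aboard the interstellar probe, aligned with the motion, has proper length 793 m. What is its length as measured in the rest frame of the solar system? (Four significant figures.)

439.9 m

The time-dilation ratio gives γ = 93.55/51.9 = 1.8025.
L = L₀/γ = 793/1.8025 = 439.9 m.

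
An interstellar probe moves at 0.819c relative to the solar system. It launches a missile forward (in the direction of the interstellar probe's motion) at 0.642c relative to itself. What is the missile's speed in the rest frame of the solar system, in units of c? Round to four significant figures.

In units of c, u = (u' + v)/(1 + u'v) with u' = 0.642 and v = 0.819.
Numerator: 0.642 + 0.819 = 1.461. Denominator: 1 + (0.642)(0.819) = 1.525798.
u = 1.461/1.525798 = 0.95753, so the speed is 0.9575c.

0.9575c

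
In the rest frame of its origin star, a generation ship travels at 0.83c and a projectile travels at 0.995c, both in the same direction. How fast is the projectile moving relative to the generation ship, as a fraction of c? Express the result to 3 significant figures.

0.947c

Transform to the generation ship's frame: u' = (u − v)/(1 − uv/c²).
u' = (0.995 − 0.83)/(1 − 0.995×0.83) = 0.165/0.17415 = 0.94746.
Speed in the generation ship's frame: 0.947c (in the same direction).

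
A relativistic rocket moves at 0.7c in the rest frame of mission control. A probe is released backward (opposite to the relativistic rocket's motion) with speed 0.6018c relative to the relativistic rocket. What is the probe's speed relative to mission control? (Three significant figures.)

In units of c, u = (u' + v)/(1 + u'v) with u' = −0.6018 and v = 0.7.
Numerator: −0.6018 + 0.7 = 0.0982. Denominator: 1 + (−0.6018)(0.7) = 0.57874.
u = 0.0982/0.57874 = 0.16968, so the speed is 0.170c.

0.170c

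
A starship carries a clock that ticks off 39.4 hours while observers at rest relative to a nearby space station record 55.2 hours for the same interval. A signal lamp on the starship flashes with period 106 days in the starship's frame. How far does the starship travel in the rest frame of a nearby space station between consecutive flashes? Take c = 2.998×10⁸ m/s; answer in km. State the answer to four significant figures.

2.694×10^12 km

The time-dilation ratio gives γ = 55.2/39.4 = 1.40102.
β = √(1 − 1/γ²) = 0.70038. Lab-frame period = γτ = 1.40102×106 days = 148.51 days. Distance = βc × γτ = 0.70038 × 2.998×10⁸ m/s × 12831264 s = 2.6942×10^15 m = 2.694×10^12 km.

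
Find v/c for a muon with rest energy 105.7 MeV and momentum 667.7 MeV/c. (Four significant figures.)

pc/(mc²) = 667.7/105.7 = 6.3169 = βγ = β/√(1−β²).
So β² = x²/(1 + x²) with x = 6.3169: x² = 39.9032, β² = 39.9032/40.9032 = 0.975552, β = 0.9877.

0.9877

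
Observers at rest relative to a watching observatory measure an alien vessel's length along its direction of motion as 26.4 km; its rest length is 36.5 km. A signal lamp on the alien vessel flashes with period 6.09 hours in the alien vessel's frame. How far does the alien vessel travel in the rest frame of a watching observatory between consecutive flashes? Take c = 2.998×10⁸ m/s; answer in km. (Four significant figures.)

Length contraction gives γ = L₀/L = 36.5/26.4 = 1.38258.
β = √(1 − 1/γ²) = 0.69055. Lab-frame period = γτ = 1.38258×6.09 hours = 8.4199 hours. Distance = βc × γτ = 0.69055 × 2.998×10⁸ m/s × 30311.64 s = 6.2753×10^12 m = 6.275×10^9 km.

6.275×10^9 km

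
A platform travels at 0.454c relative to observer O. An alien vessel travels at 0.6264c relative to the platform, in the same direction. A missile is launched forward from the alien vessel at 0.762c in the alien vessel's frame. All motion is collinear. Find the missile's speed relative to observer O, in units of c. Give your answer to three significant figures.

0.977c

Compose velocities in two stages. Stage 1 (into S'): u₁ = (0.762+0.6264)/(1+0.762×0.6264) = 0.93981.
Stage 2 (into S): u = (0.93981+0.454)/(1+0.93981×0.454) = 0.97696, so the speed is 0.977c.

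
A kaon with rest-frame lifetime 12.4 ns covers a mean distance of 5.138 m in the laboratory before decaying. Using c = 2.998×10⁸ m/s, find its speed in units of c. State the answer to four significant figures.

0.8102c

Lab distance = (lab lifetime)·v = γτ·βc, so βγ = d/(cτ) = 5.138/(2.998×10⁸ × 1.240×10^-8) = 1.3821.
With βγ = 1.3821: γ² = 1 + (βγ)² = 2.9102, and β = (βγ)/γ = 1.3821/1.70593 = 0.8102.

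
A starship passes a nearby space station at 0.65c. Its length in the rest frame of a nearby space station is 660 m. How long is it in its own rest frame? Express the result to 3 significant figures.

Lorentz factor: γ = (1 − 0.4225)^(−1/2) = 1.3159.
Proper length: L₀ = γ·L = 1.3159 × 660 = 868 m.

868 m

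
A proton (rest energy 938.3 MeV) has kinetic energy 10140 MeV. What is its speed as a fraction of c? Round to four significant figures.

0.9964c

K = (γ−1)mc², so γ = 1 + 10140/938.3 = 11.807.
Then v/c = √(1 − γ⁻²) = √(1 − 0.00717333) = √0.99282667 = 0.9964.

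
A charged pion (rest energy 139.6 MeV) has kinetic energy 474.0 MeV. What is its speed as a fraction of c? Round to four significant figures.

0.9738c

K = (γ−1)mc², so γ = 1 + 474.0/139.6 = 4.3954.
Then v/c = √(1 − γ⁻²) = √(1 − 0.0517611) = √0.9482389 = 0.9738.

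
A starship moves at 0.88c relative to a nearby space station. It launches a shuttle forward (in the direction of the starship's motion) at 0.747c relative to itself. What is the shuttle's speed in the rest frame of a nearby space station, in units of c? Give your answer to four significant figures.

In units of c, u = (u' + v)/(1 + u'v) with u' = 0.747 and v = 0.88.
Numerator: 0.747 + 0.88 = 1.627. Denominator: 1 + (0.747)(0.88) = 1.65736.
u = 1.627/1.65736 = 0.98168, so the speed is 0.9817c.

0.9817c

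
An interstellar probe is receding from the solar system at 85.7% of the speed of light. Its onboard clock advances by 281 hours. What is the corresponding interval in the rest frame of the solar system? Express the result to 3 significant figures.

545 hours

γ = 1/√(1 − β²) = 1/√(1 − 0.734449) = 1/√0.265551 = 1/0.515316 = 1.9406.
Time dilation: Δt = γ·Δτ = 1.9406 × 281 = 545 hours.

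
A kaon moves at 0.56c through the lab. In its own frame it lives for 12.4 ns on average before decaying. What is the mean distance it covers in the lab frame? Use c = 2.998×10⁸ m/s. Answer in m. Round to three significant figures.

Lorentz factor: γ = (1 − 0.3136)^(−1/2) = 1.207.
Lab-frame lifetime: Δt = γτ = 1.207 × 12.4 ns = 14.967 ns.
Distance: d = vΔt = 0.56 × 2.998×10⁸ m/s × 1.4967×10^-8 s = 2.51 m.

2.51 m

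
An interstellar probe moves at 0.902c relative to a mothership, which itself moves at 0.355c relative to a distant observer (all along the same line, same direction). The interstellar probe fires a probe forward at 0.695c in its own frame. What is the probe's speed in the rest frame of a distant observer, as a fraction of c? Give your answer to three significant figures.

0.991c

First combine the probe and interstellar probe (S''→S'): u₁ = (0.695 + 0.902)/(1 + 0.695×0.902) = 1.597/1.62689 = 0.98163.
Then combine with the mothership (S'→S): u = (0.98163 + 0.355)/(1 + 0.98163×0.355) = 1.33663/1.34847865 = 0.99121.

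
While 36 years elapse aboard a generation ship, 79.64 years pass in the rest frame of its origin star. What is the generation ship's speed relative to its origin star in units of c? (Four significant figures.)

0.8920c

γ = Δt/Δτ = 79.64/36 = 2.2122.
β = √(1 − 1/γ²) = √(1 − 0.204339) = √0.795661 = 0.8920.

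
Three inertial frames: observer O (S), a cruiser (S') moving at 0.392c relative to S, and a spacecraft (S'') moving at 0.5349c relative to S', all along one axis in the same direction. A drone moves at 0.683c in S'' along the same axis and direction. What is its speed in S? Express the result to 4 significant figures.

0.9514c

Compose velocities in two stages. Stage 1 (into S'): u₁ = (0.683+0.5349)/(1+0.683×0.5349) = 0.89201.
Stage 2 (into S): u = (0.89201+0.392)/(1+0.89201×0.392) = 0.95135, so the speed is 0.9514c.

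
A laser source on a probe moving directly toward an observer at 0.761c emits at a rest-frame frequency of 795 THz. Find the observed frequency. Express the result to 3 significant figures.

Relativistic Doppler (source moving toward): f_obs = f_src · √((1+β)/(1−β)).
With β = 0.761: factor = √(1.761/0.239) = 2.7144.
f_obs = 795 × 2.7144 = 2160 THz.

2160 THz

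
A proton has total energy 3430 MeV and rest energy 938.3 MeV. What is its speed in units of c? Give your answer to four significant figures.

γ = E/(mc²) = 3430/938.3 = 3.6555.
β = √(1 − 1/γ²) = √(1 − 0.0748353) = √0.9251647 = 0.9619.

0.9619c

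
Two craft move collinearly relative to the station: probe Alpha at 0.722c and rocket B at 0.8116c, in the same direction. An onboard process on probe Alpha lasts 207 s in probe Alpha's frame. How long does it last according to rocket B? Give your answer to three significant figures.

212 s

Transform probe Alpha's velocity into rocket B's frame: (0.722 − 0.8116)/(1 − 0.722·0.8116) = −0.0896/0.4140248, so the relative speed is 0.21641c.
γ for this relative speed: γ = 1/√(1 − 0.0468333) = 1.0243.
The clock on probe Alpha records proper time, so rocket B measures Δt = γΔτ = 1.0243 × 207 = 212 s.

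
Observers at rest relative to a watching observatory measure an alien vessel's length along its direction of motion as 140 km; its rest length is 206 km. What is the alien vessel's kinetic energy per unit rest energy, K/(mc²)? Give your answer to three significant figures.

0.471

γ = L₀/L = 206/140 = 1.47143.
Since K = (γ−1)mc², K/(mc²) = 1.47143 − 1 = 0.471.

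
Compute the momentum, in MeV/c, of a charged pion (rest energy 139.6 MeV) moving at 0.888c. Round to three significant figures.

β² = 0.788544, so γ = 1/√0.211456 = 2.1747.
Momentum: p = γβ·mc = 2.1747 × 0.888 × 139.6 MeV/c = 270 MeV/c.

270 MeV/c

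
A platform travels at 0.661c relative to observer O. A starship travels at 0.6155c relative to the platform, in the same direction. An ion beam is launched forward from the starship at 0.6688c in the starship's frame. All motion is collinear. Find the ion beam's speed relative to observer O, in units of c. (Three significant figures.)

0.981c

Apply u = (u'+v)/(1+u'v) twice. Ion beam in the platform frame: (0.6688+0.6155)/(1+0.6688·0.6155) = 1.2843/1.4116464 = 0.90979c.
That velocity, transformed to the rest frame of observer O: (0.90979+0.661)/(1+0.90979·0.661) = 1.57079/1.60137119 = 0.9809c.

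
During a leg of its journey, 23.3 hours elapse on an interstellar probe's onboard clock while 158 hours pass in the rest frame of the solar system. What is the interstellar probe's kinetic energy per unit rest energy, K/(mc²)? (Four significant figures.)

5.781

The time-dilation ratio gives γ = 158/23.3 = 6.78112.
K/(mc²) = γ − 1 = 6.78112 − 1 = 5.781.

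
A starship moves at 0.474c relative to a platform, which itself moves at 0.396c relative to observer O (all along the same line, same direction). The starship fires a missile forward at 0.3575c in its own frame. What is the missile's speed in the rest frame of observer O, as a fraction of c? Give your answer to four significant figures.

Apply u = (u'+v)/(1+u'v) twice. Missile in the platform frame: (0.3575+0.474)/(1+0.3575·0.474) = 0.8315/1.169455 = 0.71101c.
That velocity, transformed to the rest frame of observer O: (0.71101+0.396)/(1+0.71101·0.396) = 1.10701/1.28155996 = 0.8638c.

0.8638c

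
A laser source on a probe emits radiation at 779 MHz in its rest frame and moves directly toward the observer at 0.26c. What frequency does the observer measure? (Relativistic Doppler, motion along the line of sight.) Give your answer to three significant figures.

Relativistic Doppler (source moving toward): f_obs = f_src · √((1+β)/(1−β)).
With β = 0.26: factor = √(1.26/0.74) = 1.3049.
f_obs = 779 × 1.3049 = 1020 MHz.

1020 MHz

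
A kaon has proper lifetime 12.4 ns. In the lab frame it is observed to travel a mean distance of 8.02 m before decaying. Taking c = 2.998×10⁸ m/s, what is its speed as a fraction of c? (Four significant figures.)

0.9073c

Let x = d/(cτ) = 8.020 m / (2.998×10⁸ m/s × 1.240×10^-8 s) = 2.1574. Since d = βγcτ, x = βγ = β/√(1−β²).
Solving: β² = x²/(1+x²) = 4.65437/5.65437 = 0.823146, so β = 0.9073.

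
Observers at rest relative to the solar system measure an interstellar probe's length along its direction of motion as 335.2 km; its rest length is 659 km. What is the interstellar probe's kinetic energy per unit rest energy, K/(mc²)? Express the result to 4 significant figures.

Length contraction gives γ = L₀/L = 659/335.2 = 1.96599.
K/(mc²) = γ − 1 = 1.96599 − 1 = 0.9660.

0.9660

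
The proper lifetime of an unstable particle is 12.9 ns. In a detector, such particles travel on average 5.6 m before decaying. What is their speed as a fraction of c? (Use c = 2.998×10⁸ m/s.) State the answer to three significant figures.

0.823c

Lab distance = (lab lifetime)·v = γτ·βc, so βγ = d/(cτ) = 5.600/(2.998×10⁸ × 1.290×10^-8) = 1.448.
With βγ = 1.448: γ² = 1 + (βγ)² = 3.0967, and β = (βγ)/γ = 1.448/1.75974 = 0.823.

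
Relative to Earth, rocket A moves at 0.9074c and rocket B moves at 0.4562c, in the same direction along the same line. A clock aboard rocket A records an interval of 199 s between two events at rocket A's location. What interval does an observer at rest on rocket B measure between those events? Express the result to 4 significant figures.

311.8 s

The velocity of rocket A relative to rocket B is (0.9074 − 0.4562)c / (1 − 0.9074×0.4562) = 0.76991c; relative speed 0.76991c.
γ for this relative speed: γ = 1/√(1 − 0.592761) = 1.567.
Rocket A's interval is proper; time dilation gives Δt_B = γΔτ = 1.567 × 199 s = 311.8 s.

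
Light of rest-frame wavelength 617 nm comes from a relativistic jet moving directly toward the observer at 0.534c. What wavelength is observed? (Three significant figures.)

Relativistic Doppler for wavelength: λ_obs = λ_src · √((1−β)/(1+β)).
With β = 0.534: factor = √(0.466/1.534) = 0.55116.
λ_obs = 617 × 0.55116 = 340 nm.

340 nm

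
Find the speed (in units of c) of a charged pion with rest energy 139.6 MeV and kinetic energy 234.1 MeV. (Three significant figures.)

0.928c

γ = 1 + K/(mc²) = 1 + 234.1/139.6 = 2.6769.
β = √(1 − 1/γ²) = √(1 − 0.139552) = √0.860448 = 0.928.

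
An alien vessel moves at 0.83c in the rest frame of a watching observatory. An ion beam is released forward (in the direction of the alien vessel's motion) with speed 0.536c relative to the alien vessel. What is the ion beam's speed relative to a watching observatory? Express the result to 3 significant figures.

Relativistic velocity addition: u = (u' + v)/(1 + u'v/c²), with u' = 0.536c and v = 0.83c.
Numerator: 0.536 + 0.83 = 1.366. Denominator: 1 + (0.536)(0.83) = 1.44488.
u = 1.366/1.44488 = 0.94541, so the speed is 0.945c.

0.945c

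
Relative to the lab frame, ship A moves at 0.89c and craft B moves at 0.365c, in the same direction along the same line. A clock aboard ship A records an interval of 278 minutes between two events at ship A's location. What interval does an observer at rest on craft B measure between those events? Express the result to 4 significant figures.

Speed of ship A in craft B's frame: u = (v_A − v_B)/(1 − v_A v_B/c²) = (0.89 − 0.365)/(1 − 0.89×0.365) = 0.525/0.67515 = 0.7776; |u| = 0.7776c.
γ for this relative speed: γ = 1/√(1 − 0.604662) = 1.5904.
Ship A's interval is proper; time dilation gives Δt_B = γΔτ = 1.5904 × 278 minutes = 442.1 minutes.

442.1 minutes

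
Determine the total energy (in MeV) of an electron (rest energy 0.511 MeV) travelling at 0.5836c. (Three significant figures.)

Lorentz factor: γ = (1 − 0.34058896)^(−1/2) = 1.2315.
Total energy: E = γmc² = 1.2315 × 0.511 MeV = 0.629 MeV.

0.629 MeV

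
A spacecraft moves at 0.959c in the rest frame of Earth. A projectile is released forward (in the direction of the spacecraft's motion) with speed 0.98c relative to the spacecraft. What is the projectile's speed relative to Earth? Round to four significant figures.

Relativistic velocity addition: u = (u' + v)/(1 + u'v/c²), with u' = 0.98c and v = 0.959c.
Numerator: 0.98 + 0.959 = 1.939. Denominator: 1 + (0.98)(0.959) = 1.93982.
u = 1.939/1.93982 = 0.99958, so the speed is 0.9996c.

0.9996c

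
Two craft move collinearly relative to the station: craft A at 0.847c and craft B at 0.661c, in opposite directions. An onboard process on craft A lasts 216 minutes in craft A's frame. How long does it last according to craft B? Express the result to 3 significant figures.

Transform craft A's velocity into craft B's frame: (0.847 + 0.661)/(1 + 0.847·0.661) = 1.508/1.559867, so the relative speed is 0.96675c.
γ for this relative speed: γ = 1/√(1 − 0.934606) = 3.9105.
Craft A's interval is proper; time dilation gives Δt_B = γΔτ = 3.9105 × 216 minutes = 845 minutes.

845 minutes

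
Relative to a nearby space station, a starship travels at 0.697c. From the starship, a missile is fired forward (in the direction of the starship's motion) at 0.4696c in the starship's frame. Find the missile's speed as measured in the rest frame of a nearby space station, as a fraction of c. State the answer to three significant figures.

0.879c

In units of c, u = (u' + v)/(1 + u'v) with u' = 0.4696 and v = 0.697.
Numerator: 0.4696 + 0.697 = 1.1666. Denominator: 1 + (0.4696)(0.697) = 1.3273112.
u = 1.1666/1.3273112 = 0.87892, so the speed is 0.879c.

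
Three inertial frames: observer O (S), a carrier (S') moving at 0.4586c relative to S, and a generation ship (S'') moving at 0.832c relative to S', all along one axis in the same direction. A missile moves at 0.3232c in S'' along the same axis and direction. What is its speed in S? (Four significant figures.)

First combine the missile and generation ship (S''→S'): u₁ = (0.3232 + 0.832)/(1 + 0.3232×0.832) = 1.1552/1.2689024 = 0.91039.
Then combine with the carrier (S'→S): u = (0.91039 + 0.4586)/(1 + 0.91039×0.4586) = 1.36899/1.417504854 = 0.96577.

0.9658c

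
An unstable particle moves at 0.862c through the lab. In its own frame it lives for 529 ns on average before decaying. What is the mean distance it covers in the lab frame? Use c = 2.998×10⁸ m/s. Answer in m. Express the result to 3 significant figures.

γ = 1/√(1 − β²) = 1/√(1 − 0.743044) = 1/√0.256956 = 1/0.506908 = 1.9727.
Lab-frame lifetime: Δt = γτ = 1.9727 × 529 ns = 1043.6 ns.
Distance: d = vΔt = 0.862 × 2.998×10⁸ m/s × 1.0436×10^-6 s = 270 m.

270 m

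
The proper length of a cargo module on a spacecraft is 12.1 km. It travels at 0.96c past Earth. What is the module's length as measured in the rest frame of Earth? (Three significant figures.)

3.39 km

With β = 0.96, γ = 1/√(1 − 0.96²) = 1/√0.0784 = 3.5714.
Length contraction: L = L₀/γ = 12.1/3.5714 = 3.39 km.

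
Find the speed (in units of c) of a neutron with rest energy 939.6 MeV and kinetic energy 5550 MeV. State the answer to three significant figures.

0.989c

γ = 1 + K/(mc²) = 1 + 5550/939.6 = 6.9068.
β = √(1 − 1/γ²) = √(1 − 0.0209627) = √0.9790373 = 0.989.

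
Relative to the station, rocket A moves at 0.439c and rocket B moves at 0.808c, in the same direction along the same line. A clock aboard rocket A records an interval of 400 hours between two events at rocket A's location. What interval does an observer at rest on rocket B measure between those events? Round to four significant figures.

487.6 hours

The velocity of rocket A relative to rocket B is (0.439 − 0.808)c / (1 − 0.439×0.808) = −0.57184c; relative speed 0.57184c.
At |u| = 0.57184c, γ = (1 − 0.327001)^(−1/2) = 1.219.
Rocket A's interval is proper; time dilation gives Δt_B = γΔτ = 1.219 × 400 hours = 487.6 hours.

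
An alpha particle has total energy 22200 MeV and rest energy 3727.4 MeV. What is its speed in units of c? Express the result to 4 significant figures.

γ = E/(mc²) = 22200/3727.4 = 5.9559.
β = √(1 − 1/γ²) = √(1 − 0.0281907) = √0.9718093 = 0.9858.

0.9858c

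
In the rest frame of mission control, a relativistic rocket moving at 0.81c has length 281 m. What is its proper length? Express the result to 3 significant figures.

Lorentz factor: γ = (1 − 0.6561)^(−1/2) = 1.7052.
Proper length: L₀ = γ·L = 1.7052 × 281 = 479 m.

479 m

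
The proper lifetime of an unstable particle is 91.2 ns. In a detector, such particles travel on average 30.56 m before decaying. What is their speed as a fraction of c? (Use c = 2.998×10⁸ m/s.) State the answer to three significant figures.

0.745c

Lab distance = (lab lifetime)·v = γτ·βc, so βγ = d/(cτ) = 30.56/(2.998×10⁸ × 9.120×10^-8) = 1.1177.
With βγ = 1.1177: γ² = 1 + (βγ)² = 2.24925, and β = (βγ)/γ = 1.1177/1.49975 = 0.745.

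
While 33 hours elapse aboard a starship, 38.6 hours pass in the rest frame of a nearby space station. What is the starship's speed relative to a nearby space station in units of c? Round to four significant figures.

γ = Δt/Δτ = 38.6/33 = 1.1697.
β = √(1 − 1/γ²) = √(1 − 0.730888) = √0.269112 = 0.5188.

0.5188c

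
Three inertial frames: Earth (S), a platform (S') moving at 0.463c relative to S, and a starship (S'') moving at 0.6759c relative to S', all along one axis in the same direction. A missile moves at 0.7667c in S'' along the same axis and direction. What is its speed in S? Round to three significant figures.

Compose velocities in two stages. Stage 1 (into S'): u₁ = (0.7667+0.6759)/(1+0.7667×0.6759) = 0.9502.
Stage 2 (into S): u = (0.9502+0.463)/(1+0.9502×0.463) = 0.98143, so the speed is 0.981c.

0.981c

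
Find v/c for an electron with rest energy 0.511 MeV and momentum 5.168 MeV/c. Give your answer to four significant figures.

0.9951

βγ = pc/(mc²) = 5.168/0.511 = 10.114.
Since γ² = 1 + (βγ)² = 103.293, γ = √103.293 = 10.1633, and β = (βγ)/γ = 10.114/10.1633 = 0.9951.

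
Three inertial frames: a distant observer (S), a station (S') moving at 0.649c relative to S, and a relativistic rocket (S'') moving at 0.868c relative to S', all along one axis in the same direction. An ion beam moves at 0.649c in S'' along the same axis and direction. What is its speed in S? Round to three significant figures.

First combine the ion beam and relativistic rocket (S''→S'): u₁ = (0.649 + 0.868)/(1 + 0.649×0.868) = 1.517/1.563332 = 0.97036.
Then combine with the station (S'→S): u = (0.97036 + 0.649)/(1 + 0.97036×0.649) = 1.61936/1.62976364 = 0.99362.

0.994c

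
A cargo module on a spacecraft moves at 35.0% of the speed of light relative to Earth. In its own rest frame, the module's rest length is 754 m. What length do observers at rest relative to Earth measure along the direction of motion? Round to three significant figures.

706 m

Lorentz factor: γ = (1 − 0.1225)^(−1/2) = 1.0675.
Length contraction: L = L₀/γ = 754/1.0675 = 706 m.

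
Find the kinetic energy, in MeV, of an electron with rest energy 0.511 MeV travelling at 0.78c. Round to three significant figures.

γ = 1/√(1 − β²) = 1/√(1 − 0.6084) = 1/√0.3916 = 1/0.62578 = 1.59801.
Kinetic energy: K = (γ − 1)mc² = (1.59801 − 1) × 0.511 MeV = 0.59801 × 0.511 = 0.306 MeV.

0.306 MeV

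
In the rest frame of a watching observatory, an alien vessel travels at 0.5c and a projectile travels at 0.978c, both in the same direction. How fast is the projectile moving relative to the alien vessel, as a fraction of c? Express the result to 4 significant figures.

0.9354c

Transform to the alien vessel's frame: u' = (u − v)/(1 − uv/c²).
u' = (0.978 − 0.5)/(1 − 0.978×0.5) = 0.478/0.511 = 0.93542.
Speed in the alien vessel's frame: 0.9354c (in the same direction).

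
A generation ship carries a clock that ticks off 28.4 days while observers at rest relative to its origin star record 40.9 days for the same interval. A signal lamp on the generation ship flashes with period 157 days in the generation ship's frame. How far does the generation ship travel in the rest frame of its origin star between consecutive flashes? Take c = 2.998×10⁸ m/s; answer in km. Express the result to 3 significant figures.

4.21×10^12 km

From Δt = γΔτ: γ = 40.9/28.4 = 1.44014.
β = √(1 − 1/γ²) = 0.71961. Lab-frame period = γτ = 1.44014×157 days = 226.1 days. Distance = βc × γτ = 0.71961 × 2.998×10⁸ m/s × 19535040 s = 4.2145×10^15 m = 4.21×10^12 km.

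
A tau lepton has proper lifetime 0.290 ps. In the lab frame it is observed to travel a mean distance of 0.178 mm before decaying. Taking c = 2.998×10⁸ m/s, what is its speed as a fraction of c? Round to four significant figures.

d = βγcτ ⇒ βγ = d/(cτ) = 1.780×10^-4 m / (8.6942×10^-5 m) = 2.0473.
β = (βγ)/√(1+(βγ)²) = 2.0473/√5.19144 = 0.8985.

0.8985c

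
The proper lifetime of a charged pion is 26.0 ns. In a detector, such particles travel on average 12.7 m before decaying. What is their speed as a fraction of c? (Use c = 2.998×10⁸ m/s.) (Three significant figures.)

d = βγcτ ⇒ βγ = d/(cτ) = 12.70 m / (7.7948 m) = 1.6293.
β = (βγ)/√(1+(βγ)²) = 1.6293/√3.65462 = 0.852.

0.852c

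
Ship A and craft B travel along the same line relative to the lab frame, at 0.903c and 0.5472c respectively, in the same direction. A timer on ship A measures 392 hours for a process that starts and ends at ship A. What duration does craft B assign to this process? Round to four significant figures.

Speed of ship A in craft B's frame: u = (v_A − v_B)/(1 − v_A v_B/c²) = (0.903 − 0.5472)/(1 − 0.903×0.5472) = 0.3558/0.5058784 = 0.70333; |u| = 0.70333c.
At |u| = 0.70333c, γ = (1 − 0.494673)^(−1/2) = 1.4067.
The clock on ship A records proper time, so craft B measures Δt = γΔτ = 1.4067 × 392 = 551.4 hours.

551.4 hours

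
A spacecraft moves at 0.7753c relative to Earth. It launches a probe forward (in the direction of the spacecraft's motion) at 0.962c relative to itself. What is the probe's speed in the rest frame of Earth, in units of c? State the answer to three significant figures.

Relativistic velocity addition: u = (u' + v)/(1 + u'v/c²), with u' = 0.962c and v = 0.7753c.
Numerator: 0.962 + 0.7753 = 1.7373. Denominator: 1 + (0.962)(0.7753) = 1.7458386.
u = 1.7373/1.7458386 = 0.99511, so the speed is 0.995c.

0.995c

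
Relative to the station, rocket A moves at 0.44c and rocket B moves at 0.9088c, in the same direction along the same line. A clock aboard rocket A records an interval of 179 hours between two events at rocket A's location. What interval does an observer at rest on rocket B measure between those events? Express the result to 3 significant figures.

287 hours

The velocity of rocket A relative to rocket B is (0.44 − 0.9088)c / (1 − 0.44×0.9088) = −0.78117c; relative speed 0.78117c.
γ for this relative speed: γ = 1/√(1 − 0.610227) = 1.6017.
The clock on rocket A records proper time, so rocket B measures Δt = γΔτ = 1.6017 × 179 = 287 hours.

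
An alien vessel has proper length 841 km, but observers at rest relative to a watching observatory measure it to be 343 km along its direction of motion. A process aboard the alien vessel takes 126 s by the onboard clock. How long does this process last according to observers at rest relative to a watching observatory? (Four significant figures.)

From L = L₀/γ: γ = 841/343 = 2.4519.
The same γ dilates the second interval: 2.4519 × 126 s = 308.9 s.

308.9 s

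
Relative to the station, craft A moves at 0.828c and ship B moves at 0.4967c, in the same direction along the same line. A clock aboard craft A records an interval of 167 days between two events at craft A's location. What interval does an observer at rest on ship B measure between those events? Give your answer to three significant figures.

Transform craft A's velocity into ship B's frame: (0.828 − 0.4967)/(1 − 0.828·0.4967) = 0.3313/0.5887324, so the relative speed is 0.56273c.
At |u| = 0.56273c, γ = (1 − 0.316665)^(−1/2) = 1.2097.
Craft A's interval is proper; time dilation gives Δt_B = γΔτ = 1.2097 × 167 days = 202 days.

202 days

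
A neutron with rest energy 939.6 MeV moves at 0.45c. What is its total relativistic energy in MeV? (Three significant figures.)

β² = 0.2025, so γ = 1/√0.7975 = 1.1198.
Total energy: E = γmc² = 1.1198 × 939.6 MeV = 1050 MeV.

1050 MeV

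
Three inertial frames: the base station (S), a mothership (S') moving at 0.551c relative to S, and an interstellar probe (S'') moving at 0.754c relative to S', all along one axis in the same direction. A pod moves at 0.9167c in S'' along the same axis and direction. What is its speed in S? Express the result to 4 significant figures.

Apply u = (u'+v)/(1+u'v) twice. Pod in the mothership frame: (0.9167+0.754)/(1+0.9167·0.754) = 1.6707/1.6911918 = 0.98788c.
That velocity, transformed to the rest frame of the base station: (0.98788+0.551)/(1+0.98788·0.551) = 1.53888/1.54432188 = 0.99648c.

0.9965c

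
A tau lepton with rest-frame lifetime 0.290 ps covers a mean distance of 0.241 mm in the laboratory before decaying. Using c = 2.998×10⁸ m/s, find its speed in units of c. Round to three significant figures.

Lab distance = (lab lifetime)·v = γτ·βc, so βγ = d/(cτ) = 2.410×10^-4/(2.998×10⁸ × 2.900×10^-13) = 2.772.
With βγ = 2.772: γ² = 1 + (βγ)² = 8.68398, and β = (βγ)/γ = 2.772/2.94686 = 0.941.

0.941c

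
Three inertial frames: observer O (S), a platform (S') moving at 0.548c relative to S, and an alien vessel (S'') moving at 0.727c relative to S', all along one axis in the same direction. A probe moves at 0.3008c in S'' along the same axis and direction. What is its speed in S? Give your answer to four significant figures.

0.9516c

First combine the probe and alien vessel (S''→S'): u₁ = (0.3008 + 0.727)/(1 + 0.3008×0.727) = 1.0278/1.2186816 = 0.84337.
Then combine with the platform (S'→S): u = (0.84337 + 0.548)/(1 + 0.84337×0.548) = 1.39137/1.46216676 = 0.95158.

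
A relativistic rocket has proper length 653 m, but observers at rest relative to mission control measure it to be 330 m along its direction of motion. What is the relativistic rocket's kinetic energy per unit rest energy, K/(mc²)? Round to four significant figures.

γ = L₀/L = 653/330 = 1.97879.
K/(mc²) = γ − 1 = 1.97879 − 1 = 0.9788.

0.9788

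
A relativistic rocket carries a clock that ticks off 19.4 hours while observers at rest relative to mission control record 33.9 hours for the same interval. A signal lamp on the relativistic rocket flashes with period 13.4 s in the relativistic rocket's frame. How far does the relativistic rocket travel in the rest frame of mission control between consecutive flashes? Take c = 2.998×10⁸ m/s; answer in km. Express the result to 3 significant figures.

5.76×10^6 km

γ = Δt/Δτ = 33.9/19.4 = 1.74742.
β = √(1 − 1/γ²) = 0.82006. Lab-frame period = γτ = 1.74742×13.4 s = 23.415 s. Distance = βc × γτ = 0.82006 × 2.998×10⁸ m/s × 23.415 s = 5.7567×10^9 m = 5.76×10^6 km.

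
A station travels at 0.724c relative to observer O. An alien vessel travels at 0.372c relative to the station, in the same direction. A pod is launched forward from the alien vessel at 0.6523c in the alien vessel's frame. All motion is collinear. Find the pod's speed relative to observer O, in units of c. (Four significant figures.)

0.9696c

Compose velocities in two stages. Stage 1 (into S'): u₁ = (0.6523+0.372)/(1+0.6523×0.372) = 0.82428.
Stage 2 (into S): u = (0.82428+0.724)/(1+0.82428×0.724) = 0.96963, so the speed is 0.9696c.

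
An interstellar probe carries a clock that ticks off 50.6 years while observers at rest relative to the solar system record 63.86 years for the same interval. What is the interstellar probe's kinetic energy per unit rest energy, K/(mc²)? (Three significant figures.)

γ = Δt/Δτ = 63.86/50.6 = 1.26206.
K/(mc²) = γ − 1 = 1.26206 − 1 = 0.262.

0.262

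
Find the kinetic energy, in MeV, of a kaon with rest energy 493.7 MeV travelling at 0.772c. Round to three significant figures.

283 MeV

γ = 1/√(1 − β²) = 1/√(1 − 0.595984) = 1/√0.404016 = 1.57326.
Kinetic energy: K = (γ − 1)mc² = (1.57326 − 1) × 493.7 MeV = 0.57326 × 493.7 = 283 MeV.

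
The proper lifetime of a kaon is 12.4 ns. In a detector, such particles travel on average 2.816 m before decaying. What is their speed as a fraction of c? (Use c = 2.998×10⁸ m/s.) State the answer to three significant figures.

0.604c

d = βγcτ ⇒ βγ = d/(cτ) = 2.816 m / (3.71752 m) = 0.75749.
β = (βγ)/√(1+(βγ)²) = 0.75749/√1.573791 = 0.604.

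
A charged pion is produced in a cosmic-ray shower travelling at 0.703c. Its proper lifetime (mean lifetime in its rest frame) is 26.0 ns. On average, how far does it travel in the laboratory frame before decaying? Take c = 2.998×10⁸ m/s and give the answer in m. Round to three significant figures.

7.71 m

β² = 0.494209, so γ = 1/√0.505791 = 1.4061.
Lab-frame lifetime: Δt = γτ = 1.4061 × 26.0 ns = 36.559 ns.
Distance: d = vΔt = 0.703 × 2.998×10⁸ m/s × 3.6559×10^-8 s = 7.71 m.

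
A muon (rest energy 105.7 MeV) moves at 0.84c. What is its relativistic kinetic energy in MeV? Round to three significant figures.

Lorentz factor: γ = (1 − 0.7056)^(−1/2) = 1.84302.
Kinetic energy: K = (γ − 1)mc² = (1.84302 − 1) × 105.7 MeV = 0.84302 × 105.7 = 89.1 MeV.

89.1 MeV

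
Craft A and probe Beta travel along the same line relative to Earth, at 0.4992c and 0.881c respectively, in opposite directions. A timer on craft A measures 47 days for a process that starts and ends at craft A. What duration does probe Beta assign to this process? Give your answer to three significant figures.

165 days

The velocity of craft A relative to probe Beta is (0.4992 + 0.881)c / (1 + 0.4992×0.881) = 0.95861c; relative speed 0.95861c.
At |u| = 0.95861c, γ = (1 − 0.918933)^(−1/2) = 3.5122.
Craft A's interval is proper; time dilation gives Δt_B = γΔτ = 3.5122 × 47 days = 165 days.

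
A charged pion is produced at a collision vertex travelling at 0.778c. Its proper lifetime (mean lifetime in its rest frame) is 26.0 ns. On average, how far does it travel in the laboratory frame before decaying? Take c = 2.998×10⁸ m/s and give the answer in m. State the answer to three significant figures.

With β = 0.778, γ = 1/√(1 − 0.778²) = 1/√0.394716 = 1.5917.
Lab-frame lifetime: Δt = γτ = 1.5917 × 26.0 ns = 41.384 ns.
Distance: d = vΔt = 0.778 × 2.998×10⁸ m/s × 4.1384×10^-8 s = 9.65 m.

9.65 m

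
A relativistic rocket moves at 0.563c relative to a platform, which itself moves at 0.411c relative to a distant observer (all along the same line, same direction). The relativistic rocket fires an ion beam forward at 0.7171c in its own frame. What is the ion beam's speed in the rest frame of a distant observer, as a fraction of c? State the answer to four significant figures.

Apply u = (u'+v)/(1+u'v) twice. Ion beam in the platform frame: (0.7171+0.563)/(1+0.7171·0.563) = 1.2801/1.4037273 = 0.91193c.
That velocity, transformed to the rest frame of a distant observer: (0.91193+0.411)/(1+0.91193·0.411) = 1.32293/1.37480323 = 0.96227c.

0.9623c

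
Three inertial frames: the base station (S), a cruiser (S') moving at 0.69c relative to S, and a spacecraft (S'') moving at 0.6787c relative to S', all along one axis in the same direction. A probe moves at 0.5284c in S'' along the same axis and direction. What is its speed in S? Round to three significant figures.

Compose velocities in two stages. Stage 1 (into S'): u₁ = (0.5284+0.6787)/(1+0.5284×0.6787) = 0.88847.
Stage 2 (into S): u = (0.88847+0.69)/(1+0.88847×0.69) = 0.97857, so the speed is 0.979c.

0.979c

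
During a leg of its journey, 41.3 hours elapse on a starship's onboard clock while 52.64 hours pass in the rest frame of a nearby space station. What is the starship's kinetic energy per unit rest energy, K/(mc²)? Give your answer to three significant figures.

γ = Δt/Δτ = 52.64/41.3 = 1.27458.
Since K = (γ−1)mc², K/(mc²) = 1.27458 − 1 = 0.275.

0.275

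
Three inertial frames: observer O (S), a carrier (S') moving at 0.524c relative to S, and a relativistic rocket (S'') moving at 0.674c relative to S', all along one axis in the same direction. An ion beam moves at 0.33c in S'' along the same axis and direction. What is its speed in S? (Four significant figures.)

0.9405c

First combine the ion beam and relativistic rocket (S''→S'): u₁ = (0.33 + 0.674)/(1 + 0.33×0.674) = 1.004/1.22242 = 0.82132.
Then combine with the carrier (S'→S): u = (0.82132 + 0.524)/(1 + 0.82132×0.524) = 1.34532/1.43037168 = 0.94054.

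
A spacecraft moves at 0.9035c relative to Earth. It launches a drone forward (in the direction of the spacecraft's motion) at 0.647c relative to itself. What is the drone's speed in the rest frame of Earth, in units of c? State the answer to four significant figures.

0.9785c

Relativistic velocity addition: u = (u' + v)/(1 + u'v/c²), with u' = 0.647c and v = 0.9035c.
Numerator: 0.647 + 0.9035 = 1.5505. Denominator: 1 + (0.647)(0.9035) = 1.5845645.
u = 1.5505/1.5845645 = 0.9785, so the speed is 0.9785c.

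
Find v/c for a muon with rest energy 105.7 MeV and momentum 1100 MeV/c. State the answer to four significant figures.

pc/(mc²) = 1100/105.7 = 10.407 = βγ = β/√(1−β²).
So β² = x²/(1 + x²) with x = 10.407: x² = 108.306, β² = 108.306/109.306 = 0.990851, β = 0.9954.

0.9954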